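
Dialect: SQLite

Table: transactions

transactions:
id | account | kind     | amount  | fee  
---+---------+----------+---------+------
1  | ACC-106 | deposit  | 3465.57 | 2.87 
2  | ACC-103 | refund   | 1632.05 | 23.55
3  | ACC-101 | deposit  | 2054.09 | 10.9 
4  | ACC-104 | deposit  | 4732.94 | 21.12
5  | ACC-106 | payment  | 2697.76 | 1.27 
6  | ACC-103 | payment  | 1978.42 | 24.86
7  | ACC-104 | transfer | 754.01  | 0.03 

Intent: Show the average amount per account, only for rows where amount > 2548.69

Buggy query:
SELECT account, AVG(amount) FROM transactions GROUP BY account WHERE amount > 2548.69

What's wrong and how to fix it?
Bug: Row-level WHERE must come before GROUP BY in the clause order

Fix: Move the WHERE clause before GROUP BY

Corrected query:
SELECT account, AVG(amount) FROM transactions WHERE amount > 2548.69 GROUP BY account

Result:
account | AVG(amount)
--------+------------
ACC-104 | 4732.94    
ACC-106 | 3081.665   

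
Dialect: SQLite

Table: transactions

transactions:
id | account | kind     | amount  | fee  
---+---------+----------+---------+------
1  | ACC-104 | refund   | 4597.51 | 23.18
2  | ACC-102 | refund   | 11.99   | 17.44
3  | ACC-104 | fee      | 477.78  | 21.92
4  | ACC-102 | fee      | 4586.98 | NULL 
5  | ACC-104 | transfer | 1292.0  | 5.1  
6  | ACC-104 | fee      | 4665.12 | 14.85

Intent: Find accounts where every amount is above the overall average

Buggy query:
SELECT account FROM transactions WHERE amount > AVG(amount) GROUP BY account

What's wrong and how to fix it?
Bug: WHERE evaluates per row before aggregation, so AVG() is unavailable

Fix: Compute the overall average in a scalar subquery and compare each group's MIN against it in HAVING

Corrected query:
SELECT account FROM transactions GROUP BY account HAVING MIN(amount) > (SELECT AVG(amount) FROM transactions)

Result:
(no rows)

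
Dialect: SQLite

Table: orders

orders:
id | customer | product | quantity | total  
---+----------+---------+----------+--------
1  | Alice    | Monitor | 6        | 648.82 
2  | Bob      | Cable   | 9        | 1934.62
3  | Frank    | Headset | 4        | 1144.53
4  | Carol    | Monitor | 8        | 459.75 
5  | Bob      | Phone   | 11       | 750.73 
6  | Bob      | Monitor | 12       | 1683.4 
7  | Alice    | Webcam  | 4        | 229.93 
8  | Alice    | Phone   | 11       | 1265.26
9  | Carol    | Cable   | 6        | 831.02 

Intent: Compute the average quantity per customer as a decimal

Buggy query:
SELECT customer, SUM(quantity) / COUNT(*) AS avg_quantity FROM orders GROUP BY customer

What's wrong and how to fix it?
Bug: SUM(quantity) and COUNT(*) are both integers; the division truncates the fractional part

Fix: Cast one side to REAL so the division keeps the fractional part

Corrected query:
SELECT customer, SUM(quantity) * 1.0 / COUNT(*) AS avg_quantity FROM orders GROUP BY customer

Result:
customer | avg_quantity
---------+-------------
Alice    | 7           
Bob      | 10.666667   
Carol    | 7           
Frank    | 4           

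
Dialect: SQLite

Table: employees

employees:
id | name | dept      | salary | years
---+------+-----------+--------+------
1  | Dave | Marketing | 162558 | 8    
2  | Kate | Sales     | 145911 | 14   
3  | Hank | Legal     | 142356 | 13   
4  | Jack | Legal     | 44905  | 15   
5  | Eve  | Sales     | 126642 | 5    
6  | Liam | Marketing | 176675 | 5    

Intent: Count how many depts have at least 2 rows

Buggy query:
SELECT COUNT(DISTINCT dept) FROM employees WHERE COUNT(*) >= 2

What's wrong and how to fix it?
Bug: COUNT(*) cannot appear in WHERE; the per-group count doesn't exist yet

Fix: Use a subquery that GROUPs and filters with HAVING, then count its rows

Corrected query:
SELECT COUNT(*) FROM (SELECT dept FROM employees GROUP BY dept HAVING COUNT(*) >= 2)

Result:
COUNT(*)
--------
3       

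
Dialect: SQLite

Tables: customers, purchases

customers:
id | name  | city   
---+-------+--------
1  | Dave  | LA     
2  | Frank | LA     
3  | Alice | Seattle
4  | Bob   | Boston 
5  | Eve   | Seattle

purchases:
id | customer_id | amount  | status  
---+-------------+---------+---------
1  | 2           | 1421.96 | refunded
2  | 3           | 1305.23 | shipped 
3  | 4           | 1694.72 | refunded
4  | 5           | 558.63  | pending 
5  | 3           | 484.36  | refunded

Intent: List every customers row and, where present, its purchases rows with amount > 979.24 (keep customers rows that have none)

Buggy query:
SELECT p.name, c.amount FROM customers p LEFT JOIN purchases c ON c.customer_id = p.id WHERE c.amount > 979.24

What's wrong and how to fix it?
Bug: Filtering c.amount in WHERE discards the NULL rows produced by LEFT JOIN, turning it into an inner join

Fix: Move the right-table condition into the ON clause so unmatched parents are kept

Corrected query:
SELECT p.name, c.amount FROM customers p LEFT JOIN purchases c ON c.customer_id = p.id AND c.amount > 979.24

Result:
name  | amount 
------+--------
Dave  | NULL   
Frank | 1421.96
Alice | 1305.23
Bob   | 1694.72
Eve   | NULL   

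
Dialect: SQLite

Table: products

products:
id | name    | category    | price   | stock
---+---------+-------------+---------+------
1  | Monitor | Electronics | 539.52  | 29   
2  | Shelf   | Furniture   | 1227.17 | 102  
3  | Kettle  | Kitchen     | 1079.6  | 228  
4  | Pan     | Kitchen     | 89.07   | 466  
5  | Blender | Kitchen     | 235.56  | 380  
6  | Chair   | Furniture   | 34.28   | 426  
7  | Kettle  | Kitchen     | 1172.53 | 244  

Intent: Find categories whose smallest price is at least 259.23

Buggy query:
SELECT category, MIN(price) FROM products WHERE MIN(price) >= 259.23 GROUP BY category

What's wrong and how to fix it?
Bug: Aggregates like MIN are computed per group after WHERE runs

Fix: Use HAVING for the per-group MIN condition

Corrected query:
SELECT category, MIN(price) FROM products GROUP BY category HAVING MIN(price) >= 259.23

Result:
category    | MIN(price)
------------+-----------
Electronics | 539.52    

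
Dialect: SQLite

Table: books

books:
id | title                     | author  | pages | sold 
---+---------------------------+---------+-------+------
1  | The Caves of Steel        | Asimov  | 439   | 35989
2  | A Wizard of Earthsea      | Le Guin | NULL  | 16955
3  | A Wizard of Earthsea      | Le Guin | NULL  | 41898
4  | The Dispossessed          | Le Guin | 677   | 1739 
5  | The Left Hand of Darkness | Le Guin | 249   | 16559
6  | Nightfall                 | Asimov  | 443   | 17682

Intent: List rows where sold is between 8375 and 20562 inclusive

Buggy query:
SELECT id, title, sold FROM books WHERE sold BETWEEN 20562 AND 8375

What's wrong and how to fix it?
Bug: The bounds are reversed; BETWEEN a AND b requires a <= b to match anything

Fix: Write BETWEEN 8375 AND 20562

Corrected query:
SELECT id, title, sold FROM books WHERE sold BETWEEN 8375 AND 20562

Result:
id | title                     | sold 
---+---------------------------+------
2  | A Wizard of Earthsea      | 16955
5  | The Left Hand of Darkness | 16559
6  | Nightfall                 | 17682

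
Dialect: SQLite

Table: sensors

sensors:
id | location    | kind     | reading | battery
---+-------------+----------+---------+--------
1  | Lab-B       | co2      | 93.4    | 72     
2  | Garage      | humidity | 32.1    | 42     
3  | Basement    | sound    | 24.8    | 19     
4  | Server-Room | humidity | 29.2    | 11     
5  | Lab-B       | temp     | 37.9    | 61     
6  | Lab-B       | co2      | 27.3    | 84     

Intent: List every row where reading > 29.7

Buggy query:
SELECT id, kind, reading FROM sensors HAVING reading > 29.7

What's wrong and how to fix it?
Bug: This is a non-aggregate query (no GROUP BY, no aggregates), so in SQLite the HAVING clause is invalid here; a row-level condition belongs in WHERE

Fix: Replace HAVING with WHERE since the condition applies to individual rows

Corrected query:
SELECT id, kind, reading FROM sensors WHERE reading > 29.7

Result:
id | kind     | reading
---+----------+--------
1  | co2      | 93.4   
2  | humidity | 32.1   
5  | temp     | 37.9   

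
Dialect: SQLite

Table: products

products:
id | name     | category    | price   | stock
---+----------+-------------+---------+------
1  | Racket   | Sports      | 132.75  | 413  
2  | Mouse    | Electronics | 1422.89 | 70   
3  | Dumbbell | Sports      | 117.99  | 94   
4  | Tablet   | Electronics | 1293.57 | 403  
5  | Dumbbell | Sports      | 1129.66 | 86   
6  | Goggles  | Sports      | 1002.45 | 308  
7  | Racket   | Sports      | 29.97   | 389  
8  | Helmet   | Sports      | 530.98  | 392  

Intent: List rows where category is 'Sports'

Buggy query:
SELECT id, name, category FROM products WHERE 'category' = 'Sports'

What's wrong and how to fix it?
Bug: 'category' in single quotes is a string literal, not the column; the comparison is literal-vs-literal and never true

Fix: Reference the column as category without single quotes

Corrected query:
SELECT id, name, category FROM products WHERE category = 'Sports'

Result:
id | name     | category
---+----------+---------
1  | Racket   | Sports  
3  | Dumbbell | Sports  
5  | Dumbbell | Sports  
6  | Goggles  | Sports  
7  | Racket   | Sports  
8  | Helmet   | Sports  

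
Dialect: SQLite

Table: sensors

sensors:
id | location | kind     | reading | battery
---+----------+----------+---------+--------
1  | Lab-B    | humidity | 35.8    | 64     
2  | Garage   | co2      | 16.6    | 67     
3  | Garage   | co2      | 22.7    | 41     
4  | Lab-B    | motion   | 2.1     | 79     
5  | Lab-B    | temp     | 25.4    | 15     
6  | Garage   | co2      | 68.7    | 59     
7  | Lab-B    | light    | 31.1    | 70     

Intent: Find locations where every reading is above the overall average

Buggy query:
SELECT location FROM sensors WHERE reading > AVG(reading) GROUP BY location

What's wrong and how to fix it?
Bug: AVG() is an aggregate; it can't sit directly in WHERE

Fix: Compute the overall average in a scalar subquery and compare each group's MIN against it in HAVING

Corrected query:
SELECT location FROM sensors GROUP BY location HAVING MIN(reading) > (SELECT AVG(reading) FROM sensors)

Result:
(no rows)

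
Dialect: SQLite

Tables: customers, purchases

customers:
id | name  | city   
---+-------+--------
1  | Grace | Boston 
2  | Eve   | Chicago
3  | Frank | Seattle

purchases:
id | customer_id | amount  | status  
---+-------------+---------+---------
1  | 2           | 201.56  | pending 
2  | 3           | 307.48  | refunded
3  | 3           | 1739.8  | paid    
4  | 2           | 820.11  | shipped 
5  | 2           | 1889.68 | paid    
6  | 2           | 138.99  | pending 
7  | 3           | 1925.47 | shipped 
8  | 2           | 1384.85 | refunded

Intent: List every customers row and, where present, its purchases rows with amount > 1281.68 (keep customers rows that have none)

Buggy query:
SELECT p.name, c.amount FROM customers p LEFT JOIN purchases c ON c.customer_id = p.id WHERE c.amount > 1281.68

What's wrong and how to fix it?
Bug: A WHERE condition on the right-hand table after LEFT JOIN drops unmatched parents

Fix: Put 'c.amount > 1281.68' in the JOIN's ON clause instead of WHERE

Corrected query:
SELECT p.name, c.amount FROM customers p LEFT JOIN purchases c ON c.customer_id = p.id AND c.amount > 1281.68

Result:
name  | amount 
------+--------
Grace | NULL   
Eve   | 1384.85
Eve   | 1889.68
Frank | 1739.8 
Frank | 1925.47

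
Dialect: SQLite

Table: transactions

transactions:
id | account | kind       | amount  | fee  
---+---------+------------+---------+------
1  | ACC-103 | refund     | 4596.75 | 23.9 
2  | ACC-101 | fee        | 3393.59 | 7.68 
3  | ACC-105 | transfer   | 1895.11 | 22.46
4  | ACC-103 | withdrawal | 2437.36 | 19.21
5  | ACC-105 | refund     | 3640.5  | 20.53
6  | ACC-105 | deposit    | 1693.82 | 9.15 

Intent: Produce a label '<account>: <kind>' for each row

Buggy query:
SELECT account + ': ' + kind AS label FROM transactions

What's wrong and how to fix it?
Bug: SQLite uses || for string concatenation; + coerces text to numbers (yielding 0)

Fix: Use the || operator for string concatenation

Corrected query:
SELECT account || ': ' || kind AS label FROM transactions

Result:
label              
-------------------
ACC-103: refund    
ACC-101: fee       
ACC-105: transfer  
ACC-103: withdrawal
ACC-105: refund    
ACC-105: deposit   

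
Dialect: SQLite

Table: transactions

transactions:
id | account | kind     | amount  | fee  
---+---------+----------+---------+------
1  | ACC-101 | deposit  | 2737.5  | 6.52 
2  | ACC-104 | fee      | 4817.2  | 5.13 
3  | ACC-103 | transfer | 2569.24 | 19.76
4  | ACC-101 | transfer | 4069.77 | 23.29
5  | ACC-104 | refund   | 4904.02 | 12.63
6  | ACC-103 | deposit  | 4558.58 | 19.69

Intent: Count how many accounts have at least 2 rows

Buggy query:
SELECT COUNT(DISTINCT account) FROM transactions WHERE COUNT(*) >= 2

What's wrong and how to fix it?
Bug: COUNT(*) cannot appear in WHERE; the per-group count doesn't exist yet

Fix: Use a subquery that GROUPs and filters with HAVING, then count its rows

Corrected query:
SELECT COUNT(*) FROM (SELECT account FROM transactions GROUP BY account HAVING COUNT(*) >= 2)

Result:
COUNT(*)
--------
3       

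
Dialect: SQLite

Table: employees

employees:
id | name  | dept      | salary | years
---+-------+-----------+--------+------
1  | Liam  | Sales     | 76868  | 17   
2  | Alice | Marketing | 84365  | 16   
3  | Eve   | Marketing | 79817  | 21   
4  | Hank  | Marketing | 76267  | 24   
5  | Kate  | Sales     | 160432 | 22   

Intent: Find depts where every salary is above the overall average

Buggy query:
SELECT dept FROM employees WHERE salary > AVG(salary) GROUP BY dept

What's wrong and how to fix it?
Bug: WHERE evaluates per row before aggregation, so AVG() is unavailable

Fix: Use a subquery for AVG and a HAVING MIN(...) filter so the condition holds for every row in the group

Corrected query:
SELECT dept FROM employees GROUP BY dept HAVING MIN(salary) > (SELECT AVG(salary) FROM employees)

Result:
(no rows)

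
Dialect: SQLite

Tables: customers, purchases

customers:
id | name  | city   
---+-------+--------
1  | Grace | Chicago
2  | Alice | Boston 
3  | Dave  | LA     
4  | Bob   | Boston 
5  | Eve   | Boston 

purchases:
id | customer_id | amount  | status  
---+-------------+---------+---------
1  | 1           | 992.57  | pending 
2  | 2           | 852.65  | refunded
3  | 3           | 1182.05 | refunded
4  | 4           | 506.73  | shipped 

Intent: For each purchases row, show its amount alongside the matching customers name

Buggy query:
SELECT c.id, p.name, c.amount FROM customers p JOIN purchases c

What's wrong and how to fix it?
Bug: JOIN with no ON clause produces a cartesian product; every purchases row pairs with every customers row

Fix: Specify the join condition linking the foreign key to the parent id

Corrected query:
SELECT c.id, p.name, c.amount FROM customers p JOIN purchases c ON c.customer_id = p.id

Result:
id | name  | amount 
---+-------+--------
1  | Grace | 992.57 
2  | Alice | 852.65 
3  | Dave  | 1182.05
4  | Bob   | 506.73 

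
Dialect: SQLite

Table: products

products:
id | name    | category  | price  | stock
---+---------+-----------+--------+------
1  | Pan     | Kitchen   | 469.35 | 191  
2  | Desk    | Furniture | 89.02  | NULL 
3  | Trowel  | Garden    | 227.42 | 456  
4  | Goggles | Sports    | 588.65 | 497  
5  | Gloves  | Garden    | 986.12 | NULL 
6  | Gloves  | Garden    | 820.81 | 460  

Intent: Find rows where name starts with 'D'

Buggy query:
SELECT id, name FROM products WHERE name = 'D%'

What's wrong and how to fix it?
Bug: Wildcards only work with LIKE; '=' treats '%' as a literal character

Fix: Replace '=' with LIKE so 'D%' is treated as a pattern

Corrected query:
SELECT id, name FROM products WHERE name LIKE 'D%'

Result:
id | name
---+-----
2  | Desk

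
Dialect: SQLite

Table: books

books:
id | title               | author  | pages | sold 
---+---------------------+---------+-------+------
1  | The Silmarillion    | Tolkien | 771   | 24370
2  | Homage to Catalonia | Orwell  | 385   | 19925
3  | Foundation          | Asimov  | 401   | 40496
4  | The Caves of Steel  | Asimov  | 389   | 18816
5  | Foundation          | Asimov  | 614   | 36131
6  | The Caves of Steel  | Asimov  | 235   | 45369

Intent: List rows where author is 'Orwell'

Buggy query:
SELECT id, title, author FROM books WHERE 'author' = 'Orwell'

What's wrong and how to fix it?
Bug: Single quotes denote string literals in SQL; the column name is being compared as a constant string

Fix: Reference the column as author without single quotes

Corrected query:
SELECT id, title, author FROM books WHERE author = 'Orwell'

Result:
id | title               | author
---+---------------------+-------
2  | Homage to Catalonia | Orwell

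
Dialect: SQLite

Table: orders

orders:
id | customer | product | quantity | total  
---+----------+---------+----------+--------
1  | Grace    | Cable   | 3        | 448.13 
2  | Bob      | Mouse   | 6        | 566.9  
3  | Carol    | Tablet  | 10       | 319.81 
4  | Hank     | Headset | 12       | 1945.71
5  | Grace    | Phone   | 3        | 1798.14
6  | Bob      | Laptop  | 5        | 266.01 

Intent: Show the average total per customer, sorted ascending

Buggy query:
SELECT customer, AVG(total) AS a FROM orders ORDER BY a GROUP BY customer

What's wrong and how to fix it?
Bug: GROUP BY must precede ORDER BY

Fix: Reorder: SELECT … FROM … GROUP BY … ORDER BY …

Corrected query:
SELECT customer, AVG(total) AS a FROM orders GROUP BY customer ORDER BY a

Result:
customer | a       
---------+---------
Carol    | 319.81  
Bob      | 416.455 
Grace    | 1123.135
Hank     | 1945.71 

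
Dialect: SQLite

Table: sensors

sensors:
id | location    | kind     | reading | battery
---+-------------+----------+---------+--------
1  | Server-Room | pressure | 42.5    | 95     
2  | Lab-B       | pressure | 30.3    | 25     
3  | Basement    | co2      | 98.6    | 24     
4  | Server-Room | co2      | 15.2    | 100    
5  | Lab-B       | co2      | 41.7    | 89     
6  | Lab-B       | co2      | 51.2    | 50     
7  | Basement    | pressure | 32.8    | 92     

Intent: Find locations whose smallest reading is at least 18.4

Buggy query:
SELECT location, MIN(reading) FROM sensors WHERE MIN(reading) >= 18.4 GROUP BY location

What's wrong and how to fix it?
Bug: MIN() in WHERE is a misuse of aggregate

Fix: Replace WHERE with HAVING after the GROUP BY

Corrected query:
SELECT location, MIN(reading) FROM sensors GROUP BY location HAVING MIN(reading) >= 18.4

Result:
location | MIN(reading)
---------+-------------
Basement | 32.8        
Lab-B    | 30.3        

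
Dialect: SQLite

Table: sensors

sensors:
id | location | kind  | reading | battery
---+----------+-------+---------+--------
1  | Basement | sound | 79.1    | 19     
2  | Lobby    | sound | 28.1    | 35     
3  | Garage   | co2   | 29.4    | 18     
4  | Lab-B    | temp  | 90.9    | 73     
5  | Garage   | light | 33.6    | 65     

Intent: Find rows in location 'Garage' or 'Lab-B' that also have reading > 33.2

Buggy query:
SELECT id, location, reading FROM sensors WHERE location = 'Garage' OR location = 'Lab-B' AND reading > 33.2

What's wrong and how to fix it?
Bug: Without parentheses, AND is evaluated before OR, so the reading filter only applies to the 'Lab-B' branch

Fix: Group the OR with parentheses (or use IN), then AND the threshold

Corrected query:
SELECT id, location, reading FROM sensors WHERE (location = 'Garage' OR location = 'Lab-B') AND reading > 33.2

Result:
id | location | reading
---+----------+--------
4  | Lab-B    | 90.9   
5  | Garage   | 33.6   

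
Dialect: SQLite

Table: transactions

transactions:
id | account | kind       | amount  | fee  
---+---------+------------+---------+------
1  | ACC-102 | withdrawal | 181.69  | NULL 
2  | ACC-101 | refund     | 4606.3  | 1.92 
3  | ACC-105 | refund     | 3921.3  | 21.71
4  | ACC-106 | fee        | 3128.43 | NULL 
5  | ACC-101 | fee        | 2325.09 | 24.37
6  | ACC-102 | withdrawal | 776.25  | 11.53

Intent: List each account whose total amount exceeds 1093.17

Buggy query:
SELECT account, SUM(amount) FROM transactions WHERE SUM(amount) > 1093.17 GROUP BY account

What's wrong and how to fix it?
Bug: Aggregate functions cannot appear in a WHERE clause

Fix: Move the aggregate condition to a HAVING clause

Corrected query:
SELECT account, SUM(amount) FROM transactions GROUP BY account HAVING SUM(amount) > 1093.17

Result:
account | SUM(amount)
--------+------------
ACC-101 | 6931.39    
ACC-105 | 3921.3     
ACC-106 | 3128.43    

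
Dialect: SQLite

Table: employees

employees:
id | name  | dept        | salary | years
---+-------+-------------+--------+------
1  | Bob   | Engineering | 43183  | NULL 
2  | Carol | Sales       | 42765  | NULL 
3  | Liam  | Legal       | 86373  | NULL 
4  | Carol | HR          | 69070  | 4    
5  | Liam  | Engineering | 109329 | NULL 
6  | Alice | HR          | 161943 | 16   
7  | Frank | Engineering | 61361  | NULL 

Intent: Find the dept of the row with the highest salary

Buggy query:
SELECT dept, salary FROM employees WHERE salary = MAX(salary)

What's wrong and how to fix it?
Bug: MAX(salary) is an aggregate and cannot be used directly in WHERE

Fix: Wrap MAX in a scalar subquery so WHERE compares against a single value

Corrected query:
SELECT dept, salary FROM employees WHERE salary = (SELECT MAX(salary) FROM employees)

Result:
dept | salary
-----+-------
HR   | 161943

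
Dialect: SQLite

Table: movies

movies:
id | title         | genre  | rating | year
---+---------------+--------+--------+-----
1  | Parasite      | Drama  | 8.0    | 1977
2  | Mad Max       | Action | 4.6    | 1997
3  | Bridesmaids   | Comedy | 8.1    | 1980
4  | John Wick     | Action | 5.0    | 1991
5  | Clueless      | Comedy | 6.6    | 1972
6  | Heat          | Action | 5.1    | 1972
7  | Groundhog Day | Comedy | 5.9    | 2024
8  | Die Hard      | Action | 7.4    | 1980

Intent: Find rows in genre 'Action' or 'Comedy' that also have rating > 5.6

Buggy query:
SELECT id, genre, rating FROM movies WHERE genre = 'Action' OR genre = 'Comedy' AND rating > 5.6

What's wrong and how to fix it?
Bug: Without parentheses, AND is evaluated before OR, so the rating filter only applies to the 'Comedy' branch

Fix: Group the OR with parentheses (or use IN), then AND the threshold

Corrected query:
SELECT id, genre, rating FROM movies WHERE (genre = 'Action' OR genre = 'Comedy') AND rating > 5.6

Result:
id | genre  | rating
---+--------+-------
3  | Comedy | 8.1   
5  | Comedy | 6.6   
7  | Comedy | 5.9   
8  | Action | 7.4   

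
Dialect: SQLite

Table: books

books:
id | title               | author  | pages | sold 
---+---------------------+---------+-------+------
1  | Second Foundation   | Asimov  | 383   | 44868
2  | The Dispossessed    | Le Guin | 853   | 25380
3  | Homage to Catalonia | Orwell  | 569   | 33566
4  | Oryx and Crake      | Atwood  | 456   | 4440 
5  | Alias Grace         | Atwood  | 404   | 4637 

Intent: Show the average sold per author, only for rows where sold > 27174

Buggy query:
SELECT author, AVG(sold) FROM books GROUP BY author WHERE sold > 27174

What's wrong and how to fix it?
Bug: Row-level WHERE must come before GROUP BY in the clause order

Fix: Move the WHERE clause before GROUP BY

Corrected query:
SELECT author, AVG(sold) FROM books WHERE sold > 27174 GROUP BY author

Result:
author | AVG(sold)
-------+----------
Asimov | 44868    
Orwell | 33566    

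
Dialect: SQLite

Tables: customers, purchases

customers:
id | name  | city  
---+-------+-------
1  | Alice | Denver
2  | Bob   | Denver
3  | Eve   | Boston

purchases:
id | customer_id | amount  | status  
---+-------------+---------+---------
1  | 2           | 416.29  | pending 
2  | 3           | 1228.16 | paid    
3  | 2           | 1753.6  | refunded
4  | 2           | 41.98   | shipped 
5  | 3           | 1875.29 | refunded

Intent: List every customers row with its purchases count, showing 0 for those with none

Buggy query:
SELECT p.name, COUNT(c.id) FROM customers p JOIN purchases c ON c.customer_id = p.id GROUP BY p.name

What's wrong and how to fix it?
Bug: An inner join excludes parents with zero children

Fix: Use LEFT JOIN so parents without children still appear (COUNT(c.id) gives 0)

Corrected query:
SELECT p.name, COUNT(c.id) FROM customers p LEFT JOIN purchases c ON c.customer_id = p.id GROUP BY p.name

Result:
name  | COUNT(c.id)
------+------------
Alice | 0          
Bob   | 3          
Eve   | 2          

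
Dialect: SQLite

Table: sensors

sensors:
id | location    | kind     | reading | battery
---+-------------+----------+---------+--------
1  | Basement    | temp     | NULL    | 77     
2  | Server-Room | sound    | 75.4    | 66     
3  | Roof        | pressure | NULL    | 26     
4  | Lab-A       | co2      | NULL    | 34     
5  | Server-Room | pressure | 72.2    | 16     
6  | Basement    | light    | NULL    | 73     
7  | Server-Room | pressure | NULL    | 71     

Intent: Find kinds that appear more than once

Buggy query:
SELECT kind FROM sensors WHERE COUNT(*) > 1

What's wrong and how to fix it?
Bug: WHERE can't reference COUNT(*); aggregates are computed after WHERE

Fix: GROUP BY kind, then filter groups with HAVING COUNT(*) > 1

Corrected query:
SELECT kind FROM sensors GROUP BY kind HAVING COUNT(*) > 1

Result:
kind    
--------
pressure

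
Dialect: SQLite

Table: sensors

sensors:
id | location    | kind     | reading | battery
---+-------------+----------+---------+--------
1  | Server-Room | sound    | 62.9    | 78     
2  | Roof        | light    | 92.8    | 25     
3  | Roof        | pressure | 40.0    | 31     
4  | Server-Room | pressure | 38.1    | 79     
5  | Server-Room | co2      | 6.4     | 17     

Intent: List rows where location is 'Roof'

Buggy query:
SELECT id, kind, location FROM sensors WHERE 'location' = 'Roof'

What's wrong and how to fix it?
Bug: 'location' in single quotes is a string literal, not the column; the comparison is literal-vs-literal and never true

Fix: Remove the quotes around the column name (or use double quotes for an identifier)

Corrected query:
SELECT id, kind, location FROM sensors WHERE location = 'Roof'

Result:
id | kind     | location
---+----------+---------
2  | light    | Roof    
3  | pressure | Roof    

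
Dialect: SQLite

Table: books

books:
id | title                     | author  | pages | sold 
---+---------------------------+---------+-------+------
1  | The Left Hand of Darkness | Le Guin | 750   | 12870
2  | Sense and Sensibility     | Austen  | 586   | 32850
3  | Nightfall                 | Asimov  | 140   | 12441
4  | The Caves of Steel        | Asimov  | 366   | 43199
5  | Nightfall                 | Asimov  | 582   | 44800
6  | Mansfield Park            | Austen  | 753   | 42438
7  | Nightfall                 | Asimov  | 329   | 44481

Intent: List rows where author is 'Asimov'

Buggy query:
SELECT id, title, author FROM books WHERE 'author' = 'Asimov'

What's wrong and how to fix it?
Bug: 'author' in single quotes is a string literal, not the column; the comparison is literal-vs-literal and never true

Fix: Remove the quotes around the column name (or use double quotes for an identifier)

Corrected query:
SELECT id, title, author FROM books WHERE author = 'Asimov'

Result:
id | title              | author
---+--------------------+-------
3  | Nightfall          | Asimov
4  | The Caves of Steel | Asimov
5  | Nightfall          | Asimov
7  | Nightfall          | Asimov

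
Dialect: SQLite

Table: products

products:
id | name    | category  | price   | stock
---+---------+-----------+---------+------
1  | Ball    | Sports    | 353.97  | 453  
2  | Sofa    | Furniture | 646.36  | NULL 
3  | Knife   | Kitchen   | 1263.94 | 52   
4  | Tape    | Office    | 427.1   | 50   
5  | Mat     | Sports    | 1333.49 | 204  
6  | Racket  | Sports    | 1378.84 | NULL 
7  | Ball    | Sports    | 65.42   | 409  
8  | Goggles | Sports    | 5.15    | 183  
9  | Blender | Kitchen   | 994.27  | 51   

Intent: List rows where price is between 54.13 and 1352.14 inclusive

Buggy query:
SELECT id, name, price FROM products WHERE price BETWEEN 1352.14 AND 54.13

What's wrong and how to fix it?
Bug: The bounds are reversed; BETWEEN a AND b requires a <= b to match anything

Fix: Swap the bounds so the smaller value comes first

Corrected query:
SELECT id, name, price FROM products WHERE price BETWEEN 54.13 AND 1352.14

Result:
id | name    | price  
---+---------+--------
1  | Ball    | 353.97 
2  | Sofa    | 646.36 
3  | Knife   | 1263.94
4  | Tape    | 427.1  
5  | Mat     | 1333.49
7  | Ball    | 65.42  
9  | Blender | 994.27 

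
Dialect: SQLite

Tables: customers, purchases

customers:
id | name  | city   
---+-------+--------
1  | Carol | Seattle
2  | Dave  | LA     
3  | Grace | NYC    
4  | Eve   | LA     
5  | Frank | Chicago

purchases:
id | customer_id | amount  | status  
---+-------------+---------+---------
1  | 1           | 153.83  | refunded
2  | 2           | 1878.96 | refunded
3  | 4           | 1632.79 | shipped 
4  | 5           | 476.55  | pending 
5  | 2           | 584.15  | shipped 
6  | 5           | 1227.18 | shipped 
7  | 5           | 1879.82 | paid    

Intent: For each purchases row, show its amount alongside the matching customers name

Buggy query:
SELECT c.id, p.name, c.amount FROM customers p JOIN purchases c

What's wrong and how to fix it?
Bug: Missing join condition: each purchases row is matched to all customers rows instead of just its own

Fix: Add ON c.customer_id = p.id to the JOIN

Corrected query:
SELECT c.id, p.name, c.amount FROM customers p JOIN purchases c ON c.customer_id = p.id

Result:
id | name  | amount 
---+-------+--------
1  | Carol | 153.83 
2  | Dave  | 1878.96
3  | Eve   | 1632.79
4  | Frank | 476.55 
5  | Dave  | 584.15 
6  | Frank | 1227.18
7  | Frank | 1879.82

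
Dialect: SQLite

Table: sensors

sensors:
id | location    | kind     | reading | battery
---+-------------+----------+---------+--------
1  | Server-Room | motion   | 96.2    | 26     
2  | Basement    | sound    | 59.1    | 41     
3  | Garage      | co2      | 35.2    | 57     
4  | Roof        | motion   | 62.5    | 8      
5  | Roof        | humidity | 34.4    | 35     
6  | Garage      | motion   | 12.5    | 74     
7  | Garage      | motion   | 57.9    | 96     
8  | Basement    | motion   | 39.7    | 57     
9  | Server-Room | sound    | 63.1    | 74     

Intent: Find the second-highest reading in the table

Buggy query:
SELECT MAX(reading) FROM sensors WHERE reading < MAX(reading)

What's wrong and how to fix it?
Bug: MAX(reading) on the right of the comparison is an aggregate-in-WHERE error

Fix: Put the inner MAX in a scalar subquery

Corrected query:
SELECT MAX(reading) FROM sensors WHERE reading < (SELECT MAX(reading) FROM sensors)

Result:
MAX(reading)
------------
63.1        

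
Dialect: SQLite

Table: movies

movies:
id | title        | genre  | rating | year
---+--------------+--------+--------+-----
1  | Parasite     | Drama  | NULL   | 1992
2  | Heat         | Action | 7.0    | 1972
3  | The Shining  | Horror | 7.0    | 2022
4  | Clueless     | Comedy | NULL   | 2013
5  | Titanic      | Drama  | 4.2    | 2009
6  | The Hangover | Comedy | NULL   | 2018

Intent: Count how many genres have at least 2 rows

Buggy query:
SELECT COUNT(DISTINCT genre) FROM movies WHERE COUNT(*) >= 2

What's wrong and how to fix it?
Bug: WHERE filters individual rows, not groups, so a group-level COUNT is invalid there

Fix: Group first with HAVING COUNT(*) >= 2, then COUNT the resulting groups

Corrected query:
SELECT COUNT(*) FROM (SELECT genre FROM movies GROUP BY genre HAVING COUNT(*) >= 2)

Result:
COUNT(*)
--------
2       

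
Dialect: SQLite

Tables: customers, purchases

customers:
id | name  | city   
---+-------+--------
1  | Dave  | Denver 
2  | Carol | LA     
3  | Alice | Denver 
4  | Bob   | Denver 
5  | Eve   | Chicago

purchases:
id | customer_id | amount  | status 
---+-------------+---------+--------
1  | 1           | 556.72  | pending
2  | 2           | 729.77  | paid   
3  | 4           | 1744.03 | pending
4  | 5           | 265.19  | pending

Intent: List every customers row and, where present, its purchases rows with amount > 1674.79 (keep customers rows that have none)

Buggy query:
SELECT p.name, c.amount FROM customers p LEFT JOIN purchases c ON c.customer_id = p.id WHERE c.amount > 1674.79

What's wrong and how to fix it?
Bug: A WHERE condition on the right-hand table after LEFT JOIN drops unmatched parents

Fix: Put 'c.amount > 1674.79' in the JOIN's ON clause instead of WHERE

Corrected query:
SELECT p.name, c.amount FROM customers p LEFT JOIN purchases c ON c.customer_id = p.id AND c.amount > 1674.79

Result:
name  | amount 
------+--------
Dave  | NULL   
Carol | NULL   
Alice | NULL   
Bob   | 1744.03
Eve   | NULL   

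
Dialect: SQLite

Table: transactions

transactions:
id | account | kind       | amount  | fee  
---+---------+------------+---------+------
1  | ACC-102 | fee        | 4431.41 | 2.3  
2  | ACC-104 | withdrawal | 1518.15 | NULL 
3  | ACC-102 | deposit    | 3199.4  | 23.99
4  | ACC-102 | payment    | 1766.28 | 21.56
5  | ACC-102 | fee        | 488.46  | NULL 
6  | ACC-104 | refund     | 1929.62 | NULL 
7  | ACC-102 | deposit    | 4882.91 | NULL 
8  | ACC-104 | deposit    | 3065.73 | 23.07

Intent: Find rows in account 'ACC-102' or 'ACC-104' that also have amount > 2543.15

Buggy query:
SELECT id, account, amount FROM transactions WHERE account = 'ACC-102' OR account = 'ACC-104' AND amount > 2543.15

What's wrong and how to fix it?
Bug: Without parentheses, AND is evaluated before OR, so the amount filter only applies to the 'ACC-104' branch

Fix: Group the OR with parentheses (or use IN), then AND the threshold

Corrected query:
SELECT id, account, amount FROM transactions WHERE (account = 'ACC-102' OR account = 'ACC-104') AND amount > 2543.15

Result:
id | account | amount 
---+---------+--------
1  | ACC-102 | 4431.41
3  | ACC-102 | 3199.4 
7  | ACC-102 | 4882.91
8  | ACC-104 | 3065.73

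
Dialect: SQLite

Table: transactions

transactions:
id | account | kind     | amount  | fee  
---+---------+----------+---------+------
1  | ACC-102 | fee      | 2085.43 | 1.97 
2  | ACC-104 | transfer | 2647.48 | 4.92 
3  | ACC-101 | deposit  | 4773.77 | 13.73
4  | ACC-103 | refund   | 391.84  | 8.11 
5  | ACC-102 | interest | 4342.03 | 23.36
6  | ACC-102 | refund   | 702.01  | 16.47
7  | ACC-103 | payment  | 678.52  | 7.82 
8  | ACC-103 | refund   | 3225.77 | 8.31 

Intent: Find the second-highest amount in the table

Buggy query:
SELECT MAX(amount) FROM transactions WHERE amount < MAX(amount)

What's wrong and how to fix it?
Bug: MAX(amount) on the right of the comparison is an aggregate-in-WHERE error

Fix: Put the inner MAX in a scalar subquery

Corrected query:
SELECT MAX(amount) FROM transactions WHERE amount < (SELECT MAX(amount) FROM transactions)

Result:
MAX(amount)
-----------
4342.03    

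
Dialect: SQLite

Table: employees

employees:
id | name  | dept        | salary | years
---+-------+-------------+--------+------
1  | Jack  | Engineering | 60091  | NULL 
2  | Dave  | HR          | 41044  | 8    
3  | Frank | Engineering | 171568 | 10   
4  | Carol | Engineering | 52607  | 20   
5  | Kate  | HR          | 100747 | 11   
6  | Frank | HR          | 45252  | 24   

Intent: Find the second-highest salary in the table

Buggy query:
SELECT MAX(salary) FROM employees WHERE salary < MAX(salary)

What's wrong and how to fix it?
Bug: The inner MAX is an aggregate inside WHERE, which is not allowed

Fix: Compute the overall MAX in a subquery, then take MAX of rows below it

Corrected query:
SELECT MAX(salary) FROM employees WHERE salary < (SELECT MAX(salary) FROM employees)

Result:
MAX(salary)
-----------
100747     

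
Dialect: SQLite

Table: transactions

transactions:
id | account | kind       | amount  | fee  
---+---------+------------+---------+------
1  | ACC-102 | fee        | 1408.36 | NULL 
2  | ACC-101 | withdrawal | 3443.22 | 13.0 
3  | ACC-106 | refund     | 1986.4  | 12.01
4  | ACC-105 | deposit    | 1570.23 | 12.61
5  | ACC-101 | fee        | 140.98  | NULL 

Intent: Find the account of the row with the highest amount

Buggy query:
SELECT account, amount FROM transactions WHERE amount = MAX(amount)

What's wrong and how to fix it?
Bug: MAX(amount) is an aggregate and cannot be used directly in WHERE

Fix: Use a subquery: WHERE amount = (SELECT MAX(amount) FROM transactions)

Corrected query:
SELECT account, amount FROM transactions WHERE amount = (SELECT MAX(amount) FROM transactions)

Result:
account | amount 
--------+--------
ACC-101 | 3443.22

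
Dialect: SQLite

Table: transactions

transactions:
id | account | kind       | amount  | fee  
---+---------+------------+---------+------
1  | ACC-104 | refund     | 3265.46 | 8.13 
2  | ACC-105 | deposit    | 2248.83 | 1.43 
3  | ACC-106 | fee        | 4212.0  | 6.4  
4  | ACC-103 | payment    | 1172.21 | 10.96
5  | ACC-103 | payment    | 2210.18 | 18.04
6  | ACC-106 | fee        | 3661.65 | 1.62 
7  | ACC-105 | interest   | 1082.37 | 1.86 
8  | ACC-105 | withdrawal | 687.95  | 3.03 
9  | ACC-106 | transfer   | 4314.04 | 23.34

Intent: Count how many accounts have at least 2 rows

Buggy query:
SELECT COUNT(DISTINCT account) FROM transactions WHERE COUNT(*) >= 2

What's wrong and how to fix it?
Bug: WHERE filters individual rows, not groups, so a group-level COUNT is invalid there

Fix: Group first with HAVING COUNT(*) >= 2, then COUNT the resulting groups

Corrected query:
SELECT COUNT(*) FROM (SELECT account FROM transactions GROUP BY account HAVING COUNT(*) >= 2)

Result:
COUNT(*)
--------
3       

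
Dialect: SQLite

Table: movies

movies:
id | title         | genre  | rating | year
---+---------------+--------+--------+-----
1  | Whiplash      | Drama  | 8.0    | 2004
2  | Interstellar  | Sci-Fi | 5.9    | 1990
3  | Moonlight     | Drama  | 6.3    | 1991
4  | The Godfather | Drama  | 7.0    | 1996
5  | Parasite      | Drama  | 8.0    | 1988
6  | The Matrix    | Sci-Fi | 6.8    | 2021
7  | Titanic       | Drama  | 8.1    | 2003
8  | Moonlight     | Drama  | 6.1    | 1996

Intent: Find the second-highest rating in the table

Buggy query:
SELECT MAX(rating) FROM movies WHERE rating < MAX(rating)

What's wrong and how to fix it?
Bug: The inner MAX is an aggregate inside WHERE, which is not allowed

Fix: Put the inner MAX in a scalar subquery

Corrected query:
SELECT MAX(rating) FROM movies WHERE rating < (SELECT MAX(rating) FROM movies)

Result:
MAX(rating)
-----------
8          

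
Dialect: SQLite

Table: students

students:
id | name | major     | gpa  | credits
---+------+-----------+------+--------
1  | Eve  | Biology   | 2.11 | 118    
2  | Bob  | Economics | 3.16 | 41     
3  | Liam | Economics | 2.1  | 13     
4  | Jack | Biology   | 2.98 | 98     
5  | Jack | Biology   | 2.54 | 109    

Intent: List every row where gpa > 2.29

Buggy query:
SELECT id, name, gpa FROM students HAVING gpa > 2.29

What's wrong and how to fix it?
Bug: HAVING filters the output of aggregation, but this query has no GROUP BY and no aggregate functions, so SQLite rejects it (HAVING clause on a non-aggregate query); the condition here is per row

Fix: Use WHERE for row-level filtering

Corrected query:
SELECT id, name, gpa FROM students WHERE gpa > 2.29

Result:
id | name | gpa 
---+------+-----
2  | Bob  | 3.16
4  | Jack | 2.98
5  | Jack | 2.54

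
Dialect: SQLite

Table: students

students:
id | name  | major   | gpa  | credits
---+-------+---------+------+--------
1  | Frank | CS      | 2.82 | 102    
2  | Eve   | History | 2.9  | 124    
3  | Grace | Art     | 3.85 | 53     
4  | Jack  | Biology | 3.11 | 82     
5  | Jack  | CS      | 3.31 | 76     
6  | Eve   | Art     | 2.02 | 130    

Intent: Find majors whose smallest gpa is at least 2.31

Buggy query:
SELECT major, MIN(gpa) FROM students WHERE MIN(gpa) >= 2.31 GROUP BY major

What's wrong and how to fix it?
Bug: Aggregates like MIN are computed per group after WHERE runs

Fix: Use HAVING for the per-group MIN condition

Corrected query:
SELECT major, MIN(gpa) FROM students GROUP BY major HAVING MIN(gpa) >= 2.31

Result:
major   | MIN(gpa)
--------+---------
Biology | 3.11    
CS      | 2.82    
History | 2.9     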